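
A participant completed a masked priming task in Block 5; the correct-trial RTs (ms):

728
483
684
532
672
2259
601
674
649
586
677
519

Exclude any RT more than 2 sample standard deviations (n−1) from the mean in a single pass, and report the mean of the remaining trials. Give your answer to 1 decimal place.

n = 12, ΣRT = 9064, M = 755.333
Σ(x−M)² = 2530240.67; s = √(2530240.67/11) = 479.606
Cutoffs: 755.333 ± 2·479.606 → [-203.9, 1714.5]
Outside: 2259 → excluded.
Retained (n=11): Σ = 6805, mean = 6805/11 = 618.636

618.6 ms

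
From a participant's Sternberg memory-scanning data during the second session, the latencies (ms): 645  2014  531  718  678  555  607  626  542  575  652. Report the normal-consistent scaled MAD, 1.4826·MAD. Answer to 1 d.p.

Sorted: 531, 542, 555, 575, 607, 626, 645, 652, 678, 718, 2014 → median = 626
|x − 626| sorted: 0, 19, 19, 26, 51, 52, 71, 84, 92, 95, 1388 → MAD = 52
Robust SD ≈ 1.4826 × 52 = 77.095

77.1 ms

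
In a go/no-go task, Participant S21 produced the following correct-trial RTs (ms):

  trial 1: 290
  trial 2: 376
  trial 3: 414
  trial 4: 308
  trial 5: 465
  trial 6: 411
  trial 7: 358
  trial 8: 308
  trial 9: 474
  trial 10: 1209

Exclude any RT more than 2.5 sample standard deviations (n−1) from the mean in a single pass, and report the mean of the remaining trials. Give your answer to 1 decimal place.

n = 10, ΣRT = 4613, M = 461.300
Σ(x−M)² = 658290.10; s = √(658290.10/9) = 270.450
Cutoffs: 461.300 ± 2.5·270.450 → [-214.8, 1137.4]
Outside: 1209 → excluded.
Retained (n=9): Σ = 3404, mean = 3404/9 = 378.222

378.2 ms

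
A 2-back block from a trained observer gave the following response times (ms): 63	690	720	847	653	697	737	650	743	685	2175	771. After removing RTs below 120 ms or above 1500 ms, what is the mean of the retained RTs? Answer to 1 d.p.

Excluded: 63, 2175
Retained (n=10): Σ = 7193
Mean = 7193/10 = 719.3000

719.3 ms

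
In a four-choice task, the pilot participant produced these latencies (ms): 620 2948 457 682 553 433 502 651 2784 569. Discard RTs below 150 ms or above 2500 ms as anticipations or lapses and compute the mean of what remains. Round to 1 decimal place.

Excluded: 2784, 2948
Retained (n=8): Σ = 4467
Mean = 4467/8 = 558.3750

558.4 ms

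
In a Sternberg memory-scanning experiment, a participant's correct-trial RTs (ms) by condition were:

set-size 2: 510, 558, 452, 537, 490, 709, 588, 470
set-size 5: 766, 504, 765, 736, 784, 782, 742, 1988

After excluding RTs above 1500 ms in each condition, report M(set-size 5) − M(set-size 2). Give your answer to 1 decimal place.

186.3 ms

set-size 5: exclude 1988
M(set-size 2) = 4314/8 = 539.250
M(set-size 5) = 5079/7 = 725.571
Difference = 725.571 − 539.250 = 186.321 ms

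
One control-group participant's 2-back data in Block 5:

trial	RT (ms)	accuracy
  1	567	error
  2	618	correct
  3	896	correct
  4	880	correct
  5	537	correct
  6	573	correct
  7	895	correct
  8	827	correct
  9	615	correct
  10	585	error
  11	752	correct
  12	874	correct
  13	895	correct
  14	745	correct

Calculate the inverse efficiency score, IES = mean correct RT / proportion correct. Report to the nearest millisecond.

Correct trials (n=12): 618, 896, 880, 537, 573, 895, 827, 615, 752, 874, 895, 745
Mean correct RT = 9107/12 = 758.9167 ms
Proportion correct = 12/14
IES = 758.9167 / (12/14) = 885.403 ms

885 ms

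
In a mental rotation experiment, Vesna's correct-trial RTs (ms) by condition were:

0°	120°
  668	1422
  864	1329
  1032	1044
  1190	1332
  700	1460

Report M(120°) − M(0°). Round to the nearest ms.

427 ms

M(0°) = 4454/5 = 890.800
M(120°) = 6587/5 = 1317.400
Difference = 1317.400 − 890.800 = 426.600 ms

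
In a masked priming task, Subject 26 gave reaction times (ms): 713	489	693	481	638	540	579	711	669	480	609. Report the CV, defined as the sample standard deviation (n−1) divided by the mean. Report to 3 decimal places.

0.154

n = 11, Σ = 6602, M = 600.1818
Σ(x−M)² = 84947.636; s = √(84947.636/10) = 92.1670
CV = 92.1670 / 600.1818 = 0.15357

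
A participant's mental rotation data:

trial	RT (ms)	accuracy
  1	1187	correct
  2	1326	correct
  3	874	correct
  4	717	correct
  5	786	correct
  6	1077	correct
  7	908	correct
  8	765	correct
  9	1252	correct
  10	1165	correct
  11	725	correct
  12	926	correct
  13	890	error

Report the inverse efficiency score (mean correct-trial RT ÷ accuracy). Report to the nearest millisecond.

1057 ms

Correct trials (n=12): 1187, 1326, 874, 717, 786, 1077, 908, 765, 1252, 1165, 725, 926
Mean correct RT = 11708/12 = 975.6667 ms
Proportion correct = 12/13
IES = 975.6667 / (12/13) = 1056.972 ms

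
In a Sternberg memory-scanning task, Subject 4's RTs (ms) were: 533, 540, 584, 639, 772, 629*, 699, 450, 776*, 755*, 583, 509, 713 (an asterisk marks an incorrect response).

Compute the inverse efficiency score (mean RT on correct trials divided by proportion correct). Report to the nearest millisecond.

783 ms

Correct trials (n=10): 533, 540, 584, 639, 772, 699, 450, 583, 509, 713
Mean correct RT = 6022/10 = 602.2000 ms
Proportion correct = 10/13
IES = 602.2000 / (10/13) = 782.860 ms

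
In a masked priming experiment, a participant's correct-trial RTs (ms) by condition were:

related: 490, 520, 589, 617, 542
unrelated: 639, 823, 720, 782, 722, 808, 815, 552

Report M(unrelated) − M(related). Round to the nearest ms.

181 ms

M(related) = 2758/5 = 551.600
M(unrelated) = 5861/8 = 732.625
Difference = 732.625 − 551.600 = 181.025 ms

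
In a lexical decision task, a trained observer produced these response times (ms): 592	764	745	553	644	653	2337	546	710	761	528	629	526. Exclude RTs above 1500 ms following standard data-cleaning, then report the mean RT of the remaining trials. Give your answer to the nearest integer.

Excluded: 2337
Retained (n=12): Σ = 7651
Mean = 7651/12 = 637.5833

638 ms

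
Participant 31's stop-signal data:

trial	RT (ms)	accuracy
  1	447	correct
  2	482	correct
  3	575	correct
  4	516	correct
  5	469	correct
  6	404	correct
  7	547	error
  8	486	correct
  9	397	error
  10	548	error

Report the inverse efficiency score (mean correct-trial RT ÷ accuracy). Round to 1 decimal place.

Correct trials (n=7): 447, 482, 575, 516, 469, 404, 486
Mean correct RT = 3379/7 = 482.7143 ms
Proportion correct = 7/10
IES = 482.7143 / (7/10) = 689.592 ms

689.6 ms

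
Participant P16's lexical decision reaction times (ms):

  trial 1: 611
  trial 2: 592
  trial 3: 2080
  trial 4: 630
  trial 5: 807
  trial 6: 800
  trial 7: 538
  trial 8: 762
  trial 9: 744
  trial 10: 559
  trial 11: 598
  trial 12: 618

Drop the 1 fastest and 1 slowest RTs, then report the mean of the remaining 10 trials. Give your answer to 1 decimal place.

Sorted: 538, 559, 592, 598, 611, 618, 630, 744, 762, 800, 807, 2080
Drop lowest 1 (538) and highest 1 (2080)
Remaining (n=10): Σ = 6721, mean = 6721/10 = 672.100

672.1 ms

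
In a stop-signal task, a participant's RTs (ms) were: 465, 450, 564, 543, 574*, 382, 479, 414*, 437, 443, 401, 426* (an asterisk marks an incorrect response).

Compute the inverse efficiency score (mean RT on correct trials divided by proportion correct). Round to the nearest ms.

617 ms

Correct trials (n=9): 465, 450, 564, 543, 382, 479, 437, 443, 401
Mean correct RT = 4164/9 = 462.6667 ms
Proportion correct = 9/12
IES = 462.6667 / (9/12) = 616.889 ms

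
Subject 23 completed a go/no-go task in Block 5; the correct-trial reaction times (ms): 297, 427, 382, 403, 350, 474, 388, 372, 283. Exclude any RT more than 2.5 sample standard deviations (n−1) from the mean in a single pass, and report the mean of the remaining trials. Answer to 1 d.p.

375.1 ms

n = 9, ΣRT = 3376, M = 375.111
Σ(x−M)² = 28688.89; s = √(28688.89/8) = 59.884
Cutoffs: 375.111 ± 2.5·59.884 → [225.4, 524.8]
No RTs fall outside the cutoffs; all 9 retained. Mean = 3376/9 = 375.111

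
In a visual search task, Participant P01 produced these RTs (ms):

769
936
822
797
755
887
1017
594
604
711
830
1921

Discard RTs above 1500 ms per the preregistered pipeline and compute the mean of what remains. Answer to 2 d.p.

792.91 ms

Excluded: 1921
Retained (n=11): Σ = 8722
Mean = 8722/11 = 792.9091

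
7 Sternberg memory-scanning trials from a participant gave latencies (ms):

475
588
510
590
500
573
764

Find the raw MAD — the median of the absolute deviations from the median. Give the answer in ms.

63 ms

Sorted: 475, 500, 510, 573, 588, 590, 764 → median = 573
|x − 573|: 98, 15, 63, 17, 73, 0, 191
Sorted deviations: 0, 15, 17, 63, 73, 98, 191 → MAD = 63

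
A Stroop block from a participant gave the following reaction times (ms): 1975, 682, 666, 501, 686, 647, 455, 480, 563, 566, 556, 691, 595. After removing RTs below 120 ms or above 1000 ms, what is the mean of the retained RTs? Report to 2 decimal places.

Excluded: 1975
Retained (n=12): Σ = 7088
Mean = 7088/12 = 590.6667

590.67 ms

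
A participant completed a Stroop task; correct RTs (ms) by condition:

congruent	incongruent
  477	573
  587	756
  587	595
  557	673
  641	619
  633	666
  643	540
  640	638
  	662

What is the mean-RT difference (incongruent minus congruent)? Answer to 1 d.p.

M(congruent) = 4765/8 = 595.625
M(incongruent) = 5722/9 = 635.778
Difference = 635.778 − 595.625 = 40.153 ms

40.2 ms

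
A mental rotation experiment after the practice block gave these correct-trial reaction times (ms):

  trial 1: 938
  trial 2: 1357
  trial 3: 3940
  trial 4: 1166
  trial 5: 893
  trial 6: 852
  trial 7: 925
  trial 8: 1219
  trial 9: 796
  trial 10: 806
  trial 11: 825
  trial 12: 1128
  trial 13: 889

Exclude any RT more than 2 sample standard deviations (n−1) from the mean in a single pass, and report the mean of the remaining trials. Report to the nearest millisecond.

983 ms

n = 13, ΣRT = 15734, M = 1210.308
Σ(x−M)² = 8452988.77; s = √(8452988.77/12) = 839.295
Cutoffs: 1210.308 ± 2·839.295 → [-468.3, 2888.9]
Outside: 3940 → excluded.
Retained (n=12): Σ = 11794, mean = 11794/12 = 982.833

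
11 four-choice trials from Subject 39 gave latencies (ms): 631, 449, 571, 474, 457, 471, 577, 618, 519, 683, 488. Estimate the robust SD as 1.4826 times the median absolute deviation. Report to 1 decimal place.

86.0 ms

Sorted: 449, 457, 471, 474, 488, 519, 571, 577, 618, 631, 683 → median = 519
|x − 519| sorted: 0, 31, 45, 48, 52, 58, 62, 70, 99, 112, 164 → MAD = 58
Robust SD ≈ 1.4826 × 58 = 85.991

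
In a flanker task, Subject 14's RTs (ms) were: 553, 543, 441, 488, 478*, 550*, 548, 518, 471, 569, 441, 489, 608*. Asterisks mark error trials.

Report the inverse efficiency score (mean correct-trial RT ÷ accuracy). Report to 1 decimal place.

657.9 ms

Correct trials (n=10): 553, 543, 441, 488, 548, 518, 471, 569, 441, 489
Mean correct RT = 5061/10 = 506.1000 ms
Proportion correct = 10/13
IES = 506.1000 / (10/13) = 657.930 ms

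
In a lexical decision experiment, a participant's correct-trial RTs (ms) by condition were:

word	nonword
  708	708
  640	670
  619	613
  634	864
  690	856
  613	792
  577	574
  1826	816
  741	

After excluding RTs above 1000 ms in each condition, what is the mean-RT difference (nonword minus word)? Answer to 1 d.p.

word: exclude 1826
M(word) = 5222/8 = 652.750
M(nonword) = 5893/8 = 736.625
Difference = 736.625 − 652.750 = 83.875 ms

83.9 ms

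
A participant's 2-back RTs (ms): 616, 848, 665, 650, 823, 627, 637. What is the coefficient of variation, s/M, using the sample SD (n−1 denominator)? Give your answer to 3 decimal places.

n = 7, Σ = 4866, M = 695.1429
Σ(x−M)² = 56946.857; s = √(56946.857/6) = 97.4225
CV = 97.4225 / 695.1429 = 0.14015

0.140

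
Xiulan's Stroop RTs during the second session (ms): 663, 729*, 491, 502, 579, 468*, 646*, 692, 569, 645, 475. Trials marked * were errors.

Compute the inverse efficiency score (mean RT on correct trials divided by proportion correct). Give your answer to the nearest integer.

Correct trials (n=8): 663, 491, 502, 579, 692, 569, 645, 475
Mean correct RT = 4616/8 = 577.0000 ms
Proportion correct = 8/11
IES = 577.0000 / (8/11) = 793.375 ms

793 ms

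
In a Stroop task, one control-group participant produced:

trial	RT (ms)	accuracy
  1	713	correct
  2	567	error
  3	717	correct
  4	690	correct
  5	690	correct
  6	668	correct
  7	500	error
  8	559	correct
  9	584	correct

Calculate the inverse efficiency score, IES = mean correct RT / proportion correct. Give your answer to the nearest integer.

Correct trials (n=7): 713, 717, 690, 690, 668, 559, 584
Mean correct RT = 4621/7 = 660.1429 ms
Proportion correct = 7/9
IES = 660.1429 / (7/9) = 848.755 ms

849 ms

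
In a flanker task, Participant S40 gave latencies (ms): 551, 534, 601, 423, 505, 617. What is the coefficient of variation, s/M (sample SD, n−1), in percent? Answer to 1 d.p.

n = 6, Σ = 3231, M = 538.5000
Σ(x−M)² = 24707.500; s = √(24707.500/5) = 70.2958
CV = 70.2958 / 538.5000 = 0.13054 = 13.054%

13.1%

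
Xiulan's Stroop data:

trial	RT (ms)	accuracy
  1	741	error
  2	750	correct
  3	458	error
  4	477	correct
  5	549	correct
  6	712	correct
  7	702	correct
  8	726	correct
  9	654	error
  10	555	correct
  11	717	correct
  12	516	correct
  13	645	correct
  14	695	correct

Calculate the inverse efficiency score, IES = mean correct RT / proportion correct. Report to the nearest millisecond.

815 ms

Correct trials (n=11): 750, 477, 549, 712, 702, 726, 555, 717, 516, 645, 695
Mean correct RT = 7044/11 = 640.3636 ms
Proportion correct = 11/14
IES = 640.3636 / (11/14) = 815.008 ms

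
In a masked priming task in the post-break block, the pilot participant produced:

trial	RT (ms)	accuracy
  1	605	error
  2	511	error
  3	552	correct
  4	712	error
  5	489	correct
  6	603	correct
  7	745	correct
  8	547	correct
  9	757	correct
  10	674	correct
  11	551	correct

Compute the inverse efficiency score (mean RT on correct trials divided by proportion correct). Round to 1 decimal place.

845.3 ms

Correct trials (n=8): 552, 489, 603, 745, 547, 757, 674, 551
Mean correct RT = 4918/8 = 614.7500 ms
Proportion correct = 8/11
IES = 614.7500 / (8/11) = 845.281 ms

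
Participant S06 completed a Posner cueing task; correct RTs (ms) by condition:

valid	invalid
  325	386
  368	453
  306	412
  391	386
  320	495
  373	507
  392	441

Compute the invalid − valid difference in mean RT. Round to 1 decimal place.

86.4 ms

M(valid) = 2475/7 = 353.571
M(invalid) = 3080/7 = 440.000
Difference = 440.000 − 353.571 = 86.429 ms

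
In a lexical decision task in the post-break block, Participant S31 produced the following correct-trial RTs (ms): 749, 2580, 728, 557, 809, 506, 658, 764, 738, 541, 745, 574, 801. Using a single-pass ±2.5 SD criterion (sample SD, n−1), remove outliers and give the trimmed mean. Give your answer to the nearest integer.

n = 13, ΣRT = 10750, M = 826.923
Σ(x−M)² = 3458814.92; s = √(3458814.92/12) = 536.875
Cutoffs: 826.923 ± 2.5·536.875 → [-515.3, 2169.1]
Outside: 2580 → excluded.
Retained (n=12): Σ = 8170, mean = 8170/12 = 680.833

681 ms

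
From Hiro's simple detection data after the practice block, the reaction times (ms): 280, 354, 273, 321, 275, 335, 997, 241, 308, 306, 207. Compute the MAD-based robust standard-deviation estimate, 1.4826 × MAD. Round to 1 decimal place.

46.0 ms

Sorted: 207, 241, 273, 275, 280, 306, 308, 321, 335, 354, 997 → median = 306
|x − 306| sorted: 0, 2, 15, 26, 29, 31, 33, 48, 65, 99, 691 → MAD = 31
Robust SD ≈ 1.4826 × 31 = 45.961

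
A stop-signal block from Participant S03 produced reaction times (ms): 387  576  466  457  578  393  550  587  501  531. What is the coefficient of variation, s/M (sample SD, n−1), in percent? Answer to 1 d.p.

14.8%

n = 10, Σ = 5026, M = 502.6000
Σ(x−M)² = 50046.400; s = √(50046.400/9) = 74.5702
CV = 74.5702 / 502.6000 = 0.14837 = 14.837%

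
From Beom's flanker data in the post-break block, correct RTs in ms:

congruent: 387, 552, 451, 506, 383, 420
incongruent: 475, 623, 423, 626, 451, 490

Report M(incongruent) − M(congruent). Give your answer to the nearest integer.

65 ms

M(congruent) = 2699/6 = 449.833
M(incongruent) = 3088/6 = 514.667
Difference = 514.667 − 449.833 = 64.833 ms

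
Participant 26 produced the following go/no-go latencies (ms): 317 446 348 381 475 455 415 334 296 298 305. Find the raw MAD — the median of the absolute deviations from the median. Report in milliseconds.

Sorted: 296, 298, 305, 317, 334, 348, 381, 415, 446, 455, 475 → median = 348
|x − 348|: 31, 98, 0, 33, 127, 107, 67, 14, 52, 50, 43
Sorted deviations: 0, 14, 31, 33, 43, 50, 52, 67, 98, 107, 127 → MAD = 50

50 ms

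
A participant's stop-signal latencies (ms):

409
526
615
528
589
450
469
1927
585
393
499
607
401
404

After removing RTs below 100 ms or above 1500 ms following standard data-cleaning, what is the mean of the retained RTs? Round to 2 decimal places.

Excluded: 1927
Retained (n=13): Σ = 6475
Mean = 6475/13 = 498.0769

498.08 ms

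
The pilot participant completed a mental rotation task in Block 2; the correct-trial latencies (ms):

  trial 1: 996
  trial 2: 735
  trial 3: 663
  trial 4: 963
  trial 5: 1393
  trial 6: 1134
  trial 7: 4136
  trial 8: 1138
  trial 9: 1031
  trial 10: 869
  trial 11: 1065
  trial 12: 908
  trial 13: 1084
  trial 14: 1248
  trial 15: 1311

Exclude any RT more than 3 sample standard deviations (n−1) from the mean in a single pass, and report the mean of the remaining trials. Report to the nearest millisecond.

n = 15, ΣRT = 18674, M = 1244.933
Σ(x−M)² = 9507330.93; s = √(9507330.93/14) = 824.072
Cutoffs: 1244.933 ± 3·824.072 → [-1227.3, 3717.2]
Outside: 4136 → excluded.
Retained (n=14): Σ = 14538, mean = 14538/14 = 1038.429

1038 ms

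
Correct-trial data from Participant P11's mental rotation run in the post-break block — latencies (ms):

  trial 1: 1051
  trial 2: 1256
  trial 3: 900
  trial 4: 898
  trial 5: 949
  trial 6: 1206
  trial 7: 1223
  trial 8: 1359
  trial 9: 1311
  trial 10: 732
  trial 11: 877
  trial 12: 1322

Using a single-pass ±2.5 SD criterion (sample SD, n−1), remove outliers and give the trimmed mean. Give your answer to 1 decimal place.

n = 12, ΣRT = 13084, M = 1090.333
Σ(x−M)² = 501624.67; s = √(501624.67/11) = 213.547
Cutoffs: 1090.333 ± 2.5·213.547 → [556.5, 1624.2]
No RTs fall outside the cutoffs; all 12 retained. Mean = 13084/12 = 1090.333

1090.3 ms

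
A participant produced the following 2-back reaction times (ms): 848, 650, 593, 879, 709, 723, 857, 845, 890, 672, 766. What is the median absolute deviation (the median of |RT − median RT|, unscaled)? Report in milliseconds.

91 ms

Sorted: 593, 650, 672, 709, 723, 766, 845, 848, 857, 879, 890 → median = 766
|x − 766|: 82, 116, 173, 113, 57, 43, 91, 79, 124, 94, 0
Sorted deviations: 0, 43, 57, 79, 82, 91, 94, 113, 116, 124, 173 → MAD = 91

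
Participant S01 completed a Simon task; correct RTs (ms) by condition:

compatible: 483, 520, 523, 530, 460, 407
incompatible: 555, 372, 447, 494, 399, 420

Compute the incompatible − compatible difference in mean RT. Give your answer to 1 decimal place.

-39.3 ms

M(compatible) = 2923/6 = 487.167
M(incompatible) = 2687/6 = 447.833
Difference = 447.833 − 487.167 = -39.333 ms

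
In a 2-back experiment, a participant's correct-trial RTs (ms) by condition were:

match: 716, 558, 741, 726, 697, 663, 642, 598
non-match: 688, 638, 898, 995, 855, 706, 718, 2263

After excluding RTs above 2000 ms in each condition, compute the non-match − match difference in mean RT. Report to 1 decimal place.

117.8 ms

non-match: exclude 2263
M(match) = 5341/8 = 667.625
M(non-match) = 5498/7 = 785.429
Difference = 785.429 − 667.625 = 117.804 ms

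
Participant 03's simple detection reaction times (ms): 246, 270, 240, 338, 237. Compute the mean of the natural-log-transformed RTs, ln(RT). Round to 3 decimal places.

5.575

ln(RT): 5.5053, 5.5984, 5.4806, 5.8230, 5.4681
Σ ln(RT) = 27.8755
Mean = 27.8755/5 = 5.57510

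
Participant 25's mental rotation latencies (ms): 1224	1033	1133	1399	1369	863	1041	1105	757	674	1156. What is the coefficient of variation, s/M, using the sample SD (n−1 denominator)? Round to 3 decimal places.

n = 11, Σ = 11754, M = 1068.5455
Σ(x−M)² = 533768.727; s = √(533768.727/10) = 231.0344
CV = 231.0344 / 1068.5455 = 0.21621

0.216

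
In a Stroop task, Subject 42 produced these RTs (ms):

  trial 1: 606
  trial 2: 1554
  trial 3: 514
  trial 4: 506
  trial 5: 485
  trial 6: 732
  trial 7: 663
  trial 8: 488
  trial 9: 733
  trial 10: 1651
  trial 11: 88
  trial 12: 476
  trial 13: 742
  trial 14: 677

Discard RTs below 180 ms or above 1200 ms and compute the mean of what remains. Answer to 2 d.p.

602.00 ms

Excluded: 88, 1554, 1651
Retained (n=11): Σ = 6622
Mean = 6622/11 = 602.0000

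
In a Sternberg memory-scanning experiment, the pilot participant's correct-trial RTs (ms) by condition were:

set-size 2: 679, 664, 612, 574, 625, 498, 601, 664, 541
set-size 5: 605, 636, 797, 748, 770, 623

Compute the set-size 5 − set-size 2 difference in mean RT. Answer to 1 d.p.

90.1 ms

M(set-size 2) = 5458/9 = 606.444
M(set-size 5) = 4179/6 = 696.500
Difference = 696.500 − 606.444 = 90.056 ms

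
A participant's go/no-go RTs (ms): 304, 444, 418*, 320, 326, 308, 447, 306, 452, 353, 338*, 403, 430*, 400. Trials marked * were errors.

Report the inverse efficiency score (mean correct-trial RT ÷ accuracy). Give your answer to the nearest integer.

Correct trials (n=11): 304, 444, 320, 326, 308, 447, 306, 452, 353, 403, 400
Mean correct RT = 4063/11 = 369.3636 ms
Proportion correct = 11/14
IES = 369.3636 / (11/14) = 470.099 ms

470 ms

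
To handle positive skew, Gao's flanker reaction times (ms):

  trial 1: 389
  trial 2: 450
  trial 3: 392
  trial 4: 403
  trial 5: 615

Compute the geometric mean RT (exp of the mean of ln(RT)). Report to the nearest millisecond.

ln(RT): 5.9636, 6.1092, 5.9713, 5.9989, 6.4216
Mean ln(RT) = 30.4646/5 = 6.09293
Geometric mean = exp(6.09293) = 442.72 ms

443 ms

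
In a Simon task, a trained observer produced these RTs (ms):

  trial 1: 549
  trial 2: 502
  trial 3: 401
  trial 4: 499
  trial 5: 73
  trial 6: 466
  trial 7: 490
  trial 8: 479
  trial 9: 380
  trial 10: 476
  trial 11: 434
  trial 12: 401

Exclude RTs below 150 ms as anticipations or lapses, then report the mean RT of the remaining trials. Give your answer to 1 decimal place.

Excluded: 73
Retained (n=11): Σ = 5077
Mean = 5077/11 = 461.5455

461.5 ms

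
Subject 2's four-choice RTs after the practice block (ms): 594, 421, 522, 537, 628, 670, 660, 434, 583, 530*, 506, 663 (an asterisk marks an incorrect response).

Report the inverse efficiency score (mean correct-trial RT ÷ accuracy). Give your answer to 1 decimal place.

Correct trials (n=11): 594, 421, 522, 537, 628, 670, 660, 434, 583, 506, 663
Mean correct RT = 6218/11 = 565.2727 ms
Proportion correct = 11/12
IES = 565.2727 / (11/12) = 616.661 ms

616.7 ms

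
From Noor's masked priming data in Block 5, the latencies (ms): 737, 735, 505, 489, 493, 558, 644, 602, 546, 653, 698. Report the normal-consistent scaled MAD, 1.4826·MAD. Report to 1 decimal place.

142.3 ms

Sorted: 489, 493, 505, 546, 558, 602, 644, 653, 698, 735, 737 → median = 602
|x − 602| sorted: 0, 42, 44, 51, 56, 96, 97, 109, 113, 133, 135 → MAD = 96
Robust SD ≈ 1.4826 × 96 = 142.330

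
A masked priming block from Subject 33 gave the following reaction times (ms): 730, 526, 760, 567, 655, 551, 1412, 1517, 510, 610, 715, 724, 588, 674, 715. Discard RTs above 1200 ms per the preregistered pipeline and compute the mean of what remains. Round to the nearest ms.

640 ms

Excluded: 1412, 1517
Retained (n=13): Σ = 8325
Mean = 8325/13 = 640.3846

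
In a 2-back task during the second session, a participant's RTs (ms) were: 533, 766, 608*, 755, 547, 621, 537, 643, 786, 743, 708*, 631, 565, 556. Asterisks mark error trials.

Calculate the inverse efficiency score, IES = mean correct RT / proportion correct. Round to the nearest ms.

Correct trials (n=12): 533, 766, 755, 547, 621, 537, 643, 786, 743, 631, 565, 556
Mean correct RT = 7683/12 = 640.2500 ms
Proportion correct = 12/14
IES = 640.2500 / (12/14) = 746.958 ms

747 ms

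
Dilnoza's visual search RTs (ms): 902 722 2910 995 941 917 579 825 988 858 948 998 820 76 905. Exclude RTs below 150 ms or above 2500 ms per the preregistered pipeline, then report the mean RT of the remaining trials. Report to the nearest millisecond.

877 ms

Excluded: 76, 2910
Retained (n=13): Σ = 11398
Mean = 11398/13 = 876.7692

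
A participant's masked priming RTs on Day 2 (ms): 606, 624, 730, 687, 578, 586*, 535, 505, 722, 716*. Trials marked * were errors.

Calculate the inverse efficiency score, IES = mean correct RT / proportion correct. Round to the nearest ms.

779 ms

Correct trials (n=8): 606, 624, 730, 687, 578, 535, 505, 722
Mean correct RT = 4987/8 = 623.3750 ms
Proportion correct = 8/10
IES = 623.3750 / (8/10) = 779.219 ms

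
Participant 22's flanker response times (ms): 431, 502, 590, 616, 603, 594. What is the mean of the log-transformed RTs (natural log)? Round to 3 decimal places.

6.313

ln(RT): 6.0661, 6.2186, 6.3801, 6.4232, 6.4019, 6.3869
Σ ln(RT) = 37.8769
Mean = 37.8769/6 = 6.31281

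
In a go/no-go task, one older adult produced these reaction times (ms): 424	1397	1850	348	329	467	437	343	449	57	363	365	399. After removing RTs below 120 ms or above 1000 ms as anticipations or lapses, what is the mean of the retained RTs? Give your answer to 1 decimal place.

Excluded: 57, 1397, 1850
Retained (n=10): Σ = 3924
Mean = 3924/10 = 392.4000

392.4 ms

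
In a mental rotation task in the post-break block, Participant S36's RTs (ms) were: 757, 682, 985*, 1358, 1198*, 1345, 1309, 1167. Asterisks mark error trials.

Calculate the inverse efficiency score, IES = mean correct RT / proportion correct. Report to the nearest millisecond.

Correct trials (n=6): 757, 682, 1358, 1345, 1309, 1167
Mean correct RT = 6618/6 = 1103.0000 ms
Proportion correct = 6/8
IES = 1103.0000 / (6/8) = 1470.667 ms

1471 ms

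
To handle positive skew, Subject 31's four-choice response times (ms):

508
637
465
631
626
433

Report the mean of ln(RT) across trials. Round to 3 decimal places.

ln(RT): 6.2305, 6.4568, 6.1420, 6.4473, 6.4394, 6.0707
Σ ln(RT) = 37.7867
Mean = 37.7867/6 = 6.29778

6.298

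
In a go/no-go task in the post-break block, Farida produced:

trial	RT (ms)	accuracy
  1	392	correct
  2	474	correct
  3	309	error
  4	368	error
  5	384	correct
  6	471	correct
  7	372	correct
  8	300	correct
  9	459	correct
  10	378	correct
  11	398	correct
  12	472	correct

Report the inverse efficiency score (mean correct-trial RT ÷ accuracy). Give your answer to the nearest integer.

Correct trials (n=10): 392, 474, 384, 471, 372, 300, 459, 378, 398, 472
Mean correct RT = 4100/10 = 410.0000 ms
Proportion correct = 10/12
IES = 410.0000 / (10/12) = 492.000 ms

492 ms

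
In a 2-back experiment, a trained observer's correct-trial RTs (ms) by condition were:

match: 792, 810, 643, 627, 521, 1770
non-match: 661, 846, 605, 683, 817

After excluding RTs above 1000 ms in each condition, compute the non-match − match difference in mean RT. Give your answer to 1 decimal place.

43.8 ms

match: exclude 1770
M(match) = 3393/5 = 678.600
M(non-match) = 3612/5 = 722.400
Difference = 722.400 − 678.600 = 43.800 ms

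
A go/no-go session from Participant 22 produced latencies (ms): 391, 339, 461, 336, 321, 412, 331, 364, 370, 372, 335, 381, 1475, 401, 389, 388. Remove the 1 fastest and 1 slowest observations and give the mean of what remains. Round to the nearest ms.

Sorted: 321, 331, 335, 336, 339, 364, 370, 372, 381, 388, 389, 391, 401, 412, 461, 1475
Drop lowest 1 (321) and highest 1 (1475)
Remaining (n=14): Σ = 5270, mean = 5270/14 = 376.429

376 ms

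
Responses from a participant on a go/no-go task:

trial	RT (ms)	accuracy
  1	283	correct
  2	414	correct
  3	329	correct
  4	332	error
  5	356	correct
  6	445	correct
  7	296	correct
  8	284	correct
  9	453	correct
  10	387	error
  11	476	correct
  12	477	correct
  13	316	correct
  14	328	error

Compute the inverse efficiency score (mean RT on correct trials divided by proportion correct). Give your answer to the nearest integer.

478 ms

Correct trials (n=11): 283, 414, 329, 356, 445, 296, 284, 453, 476, 477, 316
Mean correct RT = 4129/11 = 375.3636 ms
Proportion correct = 11/14
IES = 375.3636 / (11/14) = 477.736 ms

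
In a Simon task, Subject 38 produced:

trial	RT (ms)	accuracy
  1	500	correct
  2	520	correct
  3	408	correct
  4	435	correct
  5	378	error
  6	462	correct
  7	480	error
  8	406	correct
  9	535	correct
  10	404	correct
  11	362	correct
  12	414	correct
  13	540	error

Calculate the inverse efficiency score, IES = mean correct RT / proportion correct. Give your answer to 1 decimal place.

Correct trials (n=10): 500, 520, 408, 435, 462, 406, 535, 404, 362, 414
Mean correct RT = 4446/10 = 444.6000 ms
Proportion correct = 10/13
IES = 444.6000 / (10/13) = 577.980 ms

578.0 ms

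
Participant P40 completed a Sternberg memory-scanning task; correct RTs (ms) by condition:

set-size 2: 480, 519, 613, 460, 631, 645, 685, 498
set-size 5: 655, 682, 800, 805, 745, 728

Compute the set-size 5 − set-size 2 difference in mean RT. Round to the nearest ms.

M(set-size 2) = 4531/8 = 566.375
M(set-size 5) = 4415/6 = 735.833
Difference = 735.833 − 566.375 = 169.458 ms

169 ms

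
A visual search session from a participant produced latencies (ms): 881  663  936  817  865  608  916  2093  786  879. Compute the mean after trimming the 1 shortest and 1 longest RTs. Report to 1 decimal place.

842.9 ms

Sorted: 608, 663, 786, 817, 865, 879, 881, 916, 936, 2093
Drop lowest 1 (608) and highest 1 (2093)
Remaining (n=8): Σ = 6743, mean = 6743/8 = 842.875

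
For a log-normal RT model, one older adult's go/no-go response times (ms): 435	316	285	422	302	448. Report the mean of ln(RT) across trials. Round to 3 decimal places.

ln(RT): 6.0753, 5.7557, 5.6525, 6.0450, 5.7104, 6.1048
Σ ln(RT) = 35.3438
Mean = 35.3438/6 = 5.89063

5.891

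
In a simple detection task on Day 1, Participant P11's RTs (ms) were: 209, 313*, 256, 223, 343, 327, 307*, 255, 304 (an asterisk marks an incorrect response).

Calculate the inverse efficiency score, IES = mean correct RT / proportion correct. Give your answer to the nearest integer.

Correct trials (n=7): 209, 256, 223, 343, 327, 255, 304
Mean correct RT = 1917/7 = 273.8571 ms
Proportion correct = 7/9
IES = 273.8571 / (7/9) = 352.102 ms

352 ms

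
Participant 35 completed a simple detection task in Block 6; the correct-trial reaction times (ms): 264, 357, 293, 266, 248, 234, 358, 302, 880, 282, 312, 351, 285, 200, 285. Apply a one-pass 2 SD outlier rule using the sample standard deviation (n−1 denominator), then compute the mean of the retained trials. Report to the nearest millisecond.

288 ms

n = 15, ΣRT = 4917, M = 327.800
Σ(x−M)² = 354504.40; s = √(354504.40/14) = 159.128
Cutoffs: 327.800 ± 2·159.128 → [9.5, 646.1]
Outside: 880 → excluded.
Retained (n=14): Σ = 4037, mean = 4037/14 = 288.357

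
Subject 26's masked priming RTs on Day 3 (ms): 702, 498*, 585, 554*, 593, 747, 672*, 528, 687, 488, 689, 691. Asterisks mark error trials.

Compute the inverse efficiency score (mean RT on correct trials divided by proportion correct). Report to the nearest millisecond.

Correct trials (n=9): 702, 585, 593, 747, 528, 687, 488, 689, 691
Mean correct RT = 5710/9 = 634.4444 ms
Proportion correct = 9/12
IES = 634.4444 / (9/12) = 845.926 ms

846 ms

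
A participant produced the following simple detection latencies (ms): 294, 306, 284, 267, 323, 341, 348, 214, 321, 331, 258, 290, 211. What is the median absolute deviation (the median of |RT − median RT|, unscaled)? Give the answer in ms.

29 ms

Sorted: 211, 214, 258, 267, 284, 290, 294, 306, 321, 323, 331, 341, 348 → median = 294
|x − 294|: 0, 12, 10, 27, 29, 47, 54, 80, 27, 37, 36, 4, 83
Sorted deviations: 0, 4, 10, 12, 27, 27, 29, 36, 37, 47, 54, 80, 83 → MAD = 29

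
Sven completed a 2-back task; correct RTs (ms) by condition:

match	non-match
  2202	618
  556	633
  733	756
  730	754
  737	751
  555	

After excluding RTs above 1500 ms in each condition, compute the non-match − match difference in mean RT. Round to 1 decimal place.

match: exclude 2202
M(match) = 3311/5 = 662.200
M(non-match) = 3512/5 = 702.400
Difference = 702.400 − 662.200 = 40.200 ms

40.2 ms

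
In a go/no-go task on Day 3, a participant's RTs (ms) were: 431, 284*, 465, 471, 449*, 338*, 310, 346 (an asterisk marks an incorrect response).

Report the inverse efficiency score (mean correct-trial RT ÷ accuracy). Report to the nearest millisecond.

Correct trials (n=5): 431, 465, 471, 310, 346
Mean correct RT = 2023/5 = 404.6000 ms
Proportion correct = 5/8
IES = 404.6000 / (5/8) = 647.360 ms

647 ms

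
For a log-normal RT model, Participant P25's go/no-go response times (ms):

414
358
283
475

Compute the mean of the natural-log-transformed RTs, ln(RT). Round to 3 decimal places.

ln(RT): 6.0259, 5.8805, 5.6454, 6.1633
Σ ln(RT) = 23.7152
Mean = 23.7152/4 = 5.92879

5.929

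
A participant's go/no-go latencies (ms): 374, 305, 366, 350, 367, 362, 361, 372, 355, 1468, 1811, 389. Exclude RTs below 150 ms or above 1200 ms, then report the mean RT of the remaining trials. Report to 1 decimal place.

Excluded: 1468, 1811
Retained (n=10): Σ = 3601
Mean = 3601/10 = 360.1000

360.1 ms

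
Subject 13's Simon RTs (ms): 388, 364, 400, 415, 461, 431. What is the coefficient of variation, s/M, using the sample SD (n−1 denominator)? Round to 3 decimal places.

0.083

n = 6, Σ = 2459, M = 409.8333
Σ(x−M)² = 5766.833; s = √(5766.833/5) = 33.9613
CV = 33.9613 / 409.8333 = 0.08287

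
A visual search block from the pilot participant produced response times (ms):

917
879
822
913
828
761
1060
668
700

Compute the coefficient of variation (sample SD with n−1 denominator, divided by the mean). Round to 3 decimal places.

n = 9, Σ = 7548, M = 838.6667
Σ(x−M)² = 117056.000; s = √(117056.000/8) = 120.9628
CV = 120.9628 / 838.6667 = 0.14423

0.144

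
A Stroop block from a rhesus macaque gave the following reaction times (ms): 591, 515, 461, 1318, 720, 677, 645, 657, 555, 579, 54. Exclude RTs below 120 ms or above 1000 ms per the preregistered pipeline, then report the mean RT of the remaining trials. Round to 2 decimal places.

600.00 ms

Excluded: 54, 1318
Retained (n=9): Σ = 5400
Mean = 5400/9 = 600.0000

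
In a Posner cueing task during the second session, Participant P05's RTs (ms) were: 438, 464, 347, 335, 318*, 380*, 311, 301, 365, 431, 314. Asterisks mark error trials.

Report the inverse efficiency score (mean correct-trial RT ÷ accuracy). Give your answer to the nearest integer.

449 ms

Correct trials (n=9): 438, 464, 347, 335, 311, 301, 365, 431, 314
Mean correct RT = 3306/9 = 367.3333 ms
Proportion correct = 9/11
IES = 367.3333 / (9/11) = 448.963 ms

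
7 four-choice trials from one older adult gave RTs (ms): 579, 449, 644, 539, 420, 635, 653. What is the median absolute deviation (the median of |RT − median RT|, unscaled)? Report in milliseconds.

65 ms

Sorted: 420, 449, 539, 579, 635, 644, 653 → median = 579
|x − 579|: 0, 130, 65, 40, 159, 56, 74
Sorted deviations: 0, 40, 56, 65, 74, 130, 159 → MAD = 65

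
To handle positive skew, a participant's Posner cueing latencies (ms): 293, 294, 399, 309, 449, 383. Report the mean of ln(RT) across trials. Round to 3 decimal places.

5.857

ln(RT): 5.6802, 5.6836, 5.9890, 5.7333, 6.1070, 5.9480
Σ ln(RT) = 35.1411
Mean = 35.1411/6 = 5.85685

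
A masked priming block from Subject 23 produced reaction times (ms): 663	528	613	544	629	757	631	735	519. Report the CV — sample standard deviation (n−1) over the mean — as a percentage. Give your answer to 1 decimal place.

n = 9, Σ = 5619, M = 624.3333
Σ(x−M)² = 58366.000; s = √(58366.000/8) = 85.4152
CV = 85.4152 / 624.3333 = 0.13681 = 13.681%

13.7%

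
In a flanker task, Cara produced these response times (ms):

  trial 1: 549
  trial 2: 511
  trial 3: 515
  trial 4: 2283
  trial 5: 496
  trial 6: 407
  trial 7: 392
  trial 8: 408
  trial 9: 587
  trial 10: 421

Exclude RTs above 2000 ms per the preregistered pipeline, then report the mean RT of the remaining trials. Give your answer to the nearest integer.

Excluded: 2283
Retained (n=9): Σ = 4286
Mean = 4286/9 = 476.2222

476 ms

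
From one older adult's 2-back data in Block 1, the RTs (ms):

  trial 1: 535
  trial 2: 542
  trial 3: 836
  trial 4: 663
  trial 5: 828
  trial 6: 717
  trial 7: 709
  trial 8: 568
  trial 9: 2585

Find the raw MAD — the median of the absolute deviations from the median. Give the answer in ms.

Sorted: 535, 542, 568, 663, 709, 717, 828, 836, 2585 → median = 709
|x − 709|: 174, 167, 127, 46, 119, 8, 0, 141, 1876
Sorted deviations: 0, 8, 46, 119, 127, 141, 167, 174, 1876 → MAD = 127

127 ms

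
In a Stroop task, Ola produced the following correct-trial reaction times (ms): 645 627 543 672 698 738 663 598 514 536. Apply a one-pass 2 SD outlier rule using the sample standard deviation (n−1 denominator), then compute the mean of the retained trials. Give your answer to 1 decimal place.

623.4 ms

n = 10, ΣRT = 6234, M = 623.400
Σ(x−M)² = 49824.40; s = √(49824.40/9) = 74.405
Cutoffs: 623.400 ± 2·74.405 → [474.6, 772.2]
No RTs fall outside the cutoffs; all 10 retained. Mean = 6234/10 = 623.400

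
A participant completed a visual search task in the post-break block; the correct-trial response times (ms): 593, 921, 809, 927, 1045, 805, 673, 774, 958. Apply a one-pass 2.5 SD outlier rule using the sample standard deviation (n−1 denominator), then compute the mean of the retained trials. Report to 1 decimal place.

n = 9, ΣRT = 7505, M = 833.889
Σ(x−M)² = 165182.89; s = √(165182.89/8) = 143.694
Cutoffs: 833.889 ± 2.5·143.694 → [474.7, 1193.1]
No RTs fall outside the cutoffs; all 9 retained. Mean = 7505/9 = 833.889

833.9 ms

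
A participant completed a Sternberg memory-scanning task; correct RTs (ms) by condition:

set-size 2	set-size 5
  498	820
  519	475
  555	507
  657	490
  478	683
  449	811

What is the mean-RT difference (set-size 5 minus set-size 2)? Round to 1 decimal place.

M(set-size 2) = 3156/6 = 526.000
M(set-size 5) = 3786/6 = 631.000
Difference = 631.000 − 526.000 = 105.000 ms

105.0 ms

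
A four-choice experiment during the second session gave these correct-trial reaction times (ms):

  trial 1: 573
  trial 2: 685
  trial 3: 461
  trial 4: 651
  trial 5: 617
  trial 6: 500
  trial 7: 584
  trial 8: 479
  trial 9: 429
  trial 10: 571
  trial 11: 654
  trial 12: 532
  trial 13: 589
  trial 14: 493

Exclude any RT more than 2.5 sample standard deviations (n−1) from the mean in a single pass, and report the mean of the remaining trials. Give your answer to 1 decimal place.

n = 14, ΣRT = 7818, M = 558.429
Σ(x−M)² = 80059.43; s = √(80059.43/13) = 78.476
Cutoffs: 558.429 ± 2.5·78.476 → [362.2, 754.6]
No RTs fall outside the cutoffs; all 14 retained. Mean = 7818/14 = 558.429

558.4 ms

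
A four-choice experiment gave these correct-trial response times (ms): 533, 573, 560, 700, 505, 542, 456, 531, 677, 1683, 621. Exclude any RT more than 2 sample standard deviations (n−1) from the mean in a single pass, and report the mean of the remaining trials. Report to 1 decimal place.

569.8 ms

n = 11, ΣRT = 7381, M = 671.000
Σ(x−M)² = 1178512.00; s = √(1178512.00/10) = 343.295
Cutoffs: 671.000 ± 2·343.295 → [-15.6, 1357.6]
Outside: 1683 → excluded.
Retained (n=10): Σ = 5698, mean = 5698/10 = 569.800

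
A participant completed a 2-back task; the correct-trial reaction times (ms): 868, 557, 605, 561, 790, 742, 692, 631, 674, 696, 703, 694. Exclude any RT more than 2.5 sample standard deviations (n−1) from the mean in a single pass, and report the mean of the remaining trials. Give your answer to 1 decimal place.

n = 12, ΣRT = 8213, M = 684.417
Σ(x−M)² = 89530.92; s = √(89530.92/11) = 90.217
Cutoffs: 684.417 ± 2.5·90.217 → [458.9, 910.0]
No RTs fall outside the cutoffs; all 12 retained. Mean = 8213/12 = 684.417

684.4 ms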